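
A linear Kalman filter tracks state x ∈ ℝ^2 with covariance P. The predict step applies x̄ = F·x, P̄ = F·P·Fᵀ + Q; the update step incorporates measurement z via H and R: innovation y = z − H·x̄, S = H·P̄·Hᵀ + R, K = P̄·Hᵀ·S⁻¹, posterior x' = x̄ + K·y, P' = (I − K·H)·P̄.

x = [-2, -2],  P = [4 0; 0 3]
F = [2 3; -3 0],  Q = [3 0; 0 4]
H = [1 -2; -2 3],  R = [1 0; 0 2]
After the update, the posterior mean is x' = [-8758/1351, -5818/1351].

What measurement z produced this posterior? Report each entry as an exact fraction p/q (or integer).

x̄ = F·x = [-10, 6]
P̄ = F·P·Fᵀ + Q = [46 -24; -24 40]
S = H·P̄·Hᵀ + R = [303 -500; -500 834]
K = P̄·Hᵀ·S⁻¹ = [-1802/1351 -1346/1351; -1368/1351 -548/1351]
x' − x̄ = [4752/1351, -13924/1351] = K·y
y = (KᵀK)⁻¹·Kᵀ·(x' − x̄) = [25, -37]
z = y + H·x̄ = [25, -37] + [-22, 38] = [3, 1]

z = [3, 1]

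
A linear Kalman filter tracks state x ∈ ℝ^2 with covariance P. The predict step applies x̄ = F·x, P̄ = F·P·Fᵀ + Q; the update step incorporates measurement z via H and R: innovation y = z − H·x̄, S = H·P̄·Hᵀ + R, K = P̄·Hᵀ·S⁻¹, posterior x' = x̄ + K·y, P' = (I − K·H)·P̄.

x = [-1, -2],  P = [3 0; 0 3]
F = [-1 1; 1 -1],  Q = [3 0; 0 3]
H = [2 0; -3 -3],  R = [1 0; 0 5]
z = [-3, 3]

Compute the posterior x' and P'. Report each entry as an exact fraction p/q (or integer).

x' = [-2786/1859, 1082/1859]
P' = [450/1859 -435/1859; -435/1859 1350/1859]

x̄ = F·x = [-1, 1]
P̄ = F·P·Fᵀ + Q = [9 -6; -6 9]
y = z − H·x̄ = [-1, 3]
S = H·P̄·Hᵀ + R = [37 -18; -18 59]
K = P̄·Hᵀ·S⁻¹ = [900/1859 -9/1859; -870/1859 -549/1859]
x' = x̄ + K·y = [-2786/1859, 1082/1859]
P' = (I − K·H)·P̄ = [450/1859 -435/1859; -435/1859 1350/1859]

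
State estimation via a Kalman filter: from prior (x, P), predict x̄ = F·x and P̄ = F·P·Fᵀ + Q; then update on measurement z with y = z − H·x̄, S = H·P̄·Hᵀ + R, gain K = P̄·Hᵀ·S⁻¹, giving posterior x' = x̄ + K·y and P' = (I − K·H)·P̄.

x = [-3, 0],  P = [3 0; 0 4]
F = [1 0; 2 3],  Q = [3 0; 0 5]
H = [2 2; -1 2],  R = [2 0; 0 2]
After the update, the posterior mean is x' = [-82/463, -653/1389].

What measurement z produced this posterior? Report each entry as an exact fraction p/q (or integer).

z = [-1, -1]

x̄ = F·x = [-3, -6]
P̄ = F·P·Fᵀ + Q = [6 6; 6 53]
S = H·P̄·Hᵀ + R = [286 212; 212 196]
K = P̄·Hᵀ·S⁻¹ = [143/463 -281/926; 241/1389 448/1389]
x' − x̄ = [1307/463, 7681/1389] = K·y
y = (KᵀK)⁻¹·Kᵀ·(x' − x̄) = [17, 8]
z = y + H·x̄ = [17, 8] + [-18, -9] = [-1, -1]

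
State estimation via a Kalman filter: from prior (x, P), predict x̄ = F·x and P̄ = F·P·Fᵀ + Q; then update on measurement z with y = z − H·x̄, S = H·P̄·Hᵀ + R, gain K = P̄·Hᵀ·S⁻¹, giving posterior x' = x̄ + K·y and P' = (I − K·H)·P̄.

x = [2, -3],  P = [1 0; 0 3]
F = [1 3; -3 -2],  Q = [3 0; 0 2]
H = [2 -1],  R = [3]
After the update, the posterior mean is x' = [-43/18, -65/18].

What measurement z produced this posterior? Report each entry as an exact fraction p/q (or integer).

x̄ = F·x = [-7, 0]
P̄ = F·P·Fᵀ + Q = [31 -21; -21 23]
S = H·P̄·Hᵀ + R = [234]
K = P̄·Hᵀ·S⁻¹ = [83/234; -5/18]
x' − x̄ = [83/18, -65/18] = K·y
y = (KᵀK)⁻¹·Kᵀ·(x' − x̄) = [13]
z = y + H·x̄ = [13] + [-14] = [-1]

z = [-1]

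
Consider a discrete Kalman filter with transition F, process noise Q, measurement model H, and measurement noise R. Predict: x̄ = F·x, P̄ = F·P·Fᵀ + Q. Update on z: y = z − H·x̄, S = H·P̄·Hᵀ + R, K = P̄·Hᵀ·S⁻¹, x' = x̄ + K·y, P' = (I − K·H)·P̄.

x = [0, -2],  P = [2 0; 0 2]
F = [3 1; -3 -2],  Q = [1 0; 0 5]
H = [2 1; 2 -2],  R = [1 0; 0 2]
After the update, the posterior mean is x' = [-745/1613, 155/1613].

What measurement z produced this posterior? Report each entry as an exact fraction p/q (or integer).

x̄ = F·x = [-2, 4]
P̄ = F·P·Fᵀ + Q = [21 -22; -22 31]
S = H·P̄·Hᵀ + R = [28 66; 66 386]
K = P̄·Hᵀ·S⁻¹ = [511/1613 272/1613; 989/3226 -1055/3226]
x' − x̄ = [2481/1613, -6297/1613] = K·y
y = (KᵀK)⁻¹·Kᵀ·(x' − x̄) = [-1, 11]
z = y + H·x̄ = [-1, 11] + [0, -12] = [-1, -1]

z = [-1, -1]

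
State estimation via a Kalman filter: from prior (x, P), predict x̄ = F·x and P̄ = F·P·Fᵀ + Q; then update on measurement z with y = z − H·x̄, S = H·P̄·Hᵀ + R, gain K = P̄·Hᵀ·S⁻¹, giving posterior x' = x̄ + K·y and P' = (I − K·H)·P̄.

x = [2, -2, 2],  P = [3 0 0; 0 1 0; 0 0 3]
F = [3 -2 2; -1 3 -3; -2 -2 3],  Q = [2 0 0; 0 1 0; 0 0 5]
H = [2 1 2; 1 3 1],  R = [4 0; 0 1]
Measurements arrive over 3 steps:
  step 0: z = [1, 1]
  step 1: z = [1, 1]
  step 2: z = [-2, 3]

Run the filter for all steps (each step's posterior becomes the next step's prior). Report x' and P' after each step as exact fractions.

step 0: x̄ = F·x = [14, -14, 6]
step 0: P̄ = F·P·Fᵀ + Q = [45 -33 4; -33 40 -27; 4 -27 48]
step 0: y = z − H·x̄ = [-25, 23]
step 0: S = H·P̄·Hᵀ + R = [208 -98; -98 102]
step 0: K = P̄·Hᵀ·S⁻¹ = [865/5806 -2015/5806; -570/2903 1160/2903; 1253/2903 757/5806]
step 0: x' = x̄ + K·y = [6657/2903, 288/2903, -10403/5806]
step 0: P' = (I − K·H)·P̄ = [104295/5806 -749/2903 -50908/2903; -749/2903 920/2903 -851/2903; -50908/2903 -851/2903 107679/5806]
step 1: x̄ = F·x = [8992/2903, 19623/5806, -58989/5806]
step 1: P̄ = F·P·Fᵀ + Q = [198143/5806 113075/5806 -230700/2903; 113075/5806 262250/2903 -1096547/5806; -230700/2903 -1096547/5806 2652913/5806]
step 1: y = z − H·x̄ = [68193/5806, -6029/2903]
step 1: S = H·P̄·Hᵀ + R = [2163430/2903 -727146/2903; -727146/2903 376865/2903]
step 1: K = P̄·Hᵀ·S⁻¹ = [-34643769/197436956 -23472109/98718478; -9866531/49359239 19601868/49359239; 151587849/197436956 2415949/98718478]
step 1: x' = x̄ + K·y = [604304877/394873912, 10228845/49359239, -471113137/394873912]
step 1: P' = (I − K·H)·P̄ = [9770555947/394873912 2234332/49359239 -9918068351/394873912; 2234332/49359239 15733972/49359239 -29834380/49359239; -9918068351/394873912 -29834380/49359239 10643757267/394873912]
step 2: x̄ = F·x = [707026837/394873912, 527263407/197436956, -2785610685/394873912]
step 2: P̄ = F·P·Fᵀ + Q = [14481351755/394873912 6250915249/197436956 -41496645643/394873912; 6250915249/197436956 12943145981/98718478 -55206881721/197436956; -41496645643/394873912 -55206881721/197436956 259377813795/394873912]
step 2: y = z − H·x̄ = [1156446529/197436956, 49812571/197436956]
step 2: S = H·P̄·Hᵀ + R = [106291961213/98718478 -37083507577/98718478; -37083507577/98718478 17435601457/98718478]
step 2: K = P̄·Hᵀ·S⁻¹ = [-848538048007/4842839448754 -538156985322/2421419724377; -484726405808/2421419724377 962142900539/2421419724377; 1859906487639/2421419724377 40004054951/4842839448754]
step 2: x' = x̄ + K·y = [6858957877699/9685678897508, 3870058935096/2421419724377, -24730680597379/9685678897508]
step 2: P' = (I − K·H)·P̄ = [233912019752373/9685678897508 124152425074/2421419724377 -237554476794549/9685678897508; 124152425074/2421419724377 772638284862/2421419724377 -1479924379121/2421419724377; -237554476794549/9685678897508 -1479924379121/2421419724377 255393577453903/9685678897508]

step 0: x' = [6657/2903, 288/2903, -10403/5806], P' = [104295/5806 -749/2903 -50908/2903; -749/2903 920/2903 -851/2903; -50908/2903 -851/2903 107679/5806]
step 1: x' = [604304877/394873912, 10228845/49359239, -471113137/394873912], P' = [9770555947/394873912 2234332/49359239 -9918068351/394873912; 2234332/49359239 15733972/49359239 -29834380/49359239; -9918068351/394873912 -29834380/49359239 10643757267/394873912]
step 2: x' = [6858957877699/9685678897508, 3870058935096/2421419724377, -24730680597379/9685678897508], P' = [233912019752373/9685678897508 124152425074/2421419724377 -237554476794549/9685678897508; 124152425074/2421419724377 772638284862/2421419724377 -1479924379121/2421419724377; -237554476794549/9685678897508 -1479924379121/2421419724377 255393577453903/9685678897508]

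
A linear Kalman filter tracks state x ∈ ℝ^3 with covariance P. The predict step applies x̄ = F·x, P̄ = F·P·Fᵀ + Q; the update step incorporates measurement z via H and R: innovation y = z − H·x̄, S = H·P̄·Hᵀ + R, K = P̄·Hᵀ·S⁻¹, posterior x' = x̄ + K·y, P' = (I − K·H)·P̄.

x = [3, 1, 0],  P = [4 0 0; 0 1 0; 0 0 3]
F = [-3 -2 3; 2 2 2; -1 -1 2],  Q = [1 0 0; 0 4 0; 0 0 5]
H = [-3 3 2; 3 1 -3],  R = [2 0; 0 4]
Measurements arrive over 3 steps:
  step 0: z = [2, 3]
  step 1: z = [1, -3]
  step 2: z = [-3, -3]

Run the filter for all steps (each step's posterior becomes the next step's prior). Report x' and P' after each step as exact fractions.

step 0: x' = [-5298/14749, 29587/29498, -4189/4214], P' = [215534/14749 61960/14749 32698/2107; 61960/14749 21823/14749 9113/2107; 32698/2107 9113/2107 5049/301]
step 1: x' = [-17152101783/4747937171, -6046182218/4747937171, -14275685700/4747937171], P' = [22311091570/4747937171 6434825204/4747937171 23664846398/4747937171; 6434825204/4747937171 3153289388/4747937171 6178053976/4747937171; 23664846398/4747937171 6178053976/4747937171 26494929954/4747937171]
step 2: x' = [965522147228561/508788202736629, -24401137540694/29928717808037, 1285033940654864/508788202736629], P' = [2386959421896062/508788202736629 40438072914380/29928717808037 2532140134684018/508788202736629; 40438072914380/29928717808037 19814155354004/29928717808037 38821238648776/29928717808037; 2532140134684018/508788202736629 38821238648776/29928717808037 2835533790412158/508788202736629]

step 0: x̄ = F·x = [-11, 8, -4]
step 0: P̄ = F·P·Fᵀ + Q = [68 -10 32; -10 36 2; 32 2 22]
step 0: y = z − H·x̄ = [-47, 16]
step 0: S = H·P̄·Hᵀ + R = [846 -230; -230 202]
step 0: K = P̄·Hᵀ·S⁻¹ = [-1475/14749 5476/14749; 7171/29498 8165/29498; -69/4214 589/4214]
step 0: x' = x̄ + K·y = [-5298/14749, 29587/29498, -4189/4214]
step 0: P' = (I − K·H)·P̄ = [215534/14749 61960/14749 32698/2107; 61960/14749 21823/14749 9113/2107; 32698/2107 9113/2107 5049/301]
step 1: x̄ = F·x = [-115355/29498, -1476/2107, -11091/4214]
step 1: P̄ = F·P·Fᵀ + Q = [126536/14749 -55444/2107 -3151/2107; -55444/2107 98676/301 17396/301; -3151/2107 17396/301 5182/301]
step 1: y = z − H·x̄ = [-99301/29498, 22662/14749]
step 1: S = H·P̄·Hᵀ + R = [63179586/14749 3216709/14749; 3216709/14749 1272160/14749]
step 1: K = P̄·Hᵀ·S⁻¹ = [-149553151/4747937171 593390180/4747937171; 1255750252/4747937171 980900768/4747937171; 264741321/4747937171 -578049173/4747937171]
step 1: x' = x̄ + K·y = [-17152101783/4747937171, -6046182218/4747937171, -14275685700/4747937171]
step 1: P' = (I − K·H)·P̄ = [22311091570/4747937171 6434825204/4747937171 23664846398/4747937171; 6434825204/4747937171 3153289388/4747937171 6178053976/4747937171; 23664846398/4747937171 6178053976/4747937171 26494929954/4747937171]
step 2: x̄ = F·x = [20721612685/4747937171, -74947939402/4747937171, -5353087399/4747937171]
step 2: P̄ = F·P·Fᵀ + Q = [33729308011/4747937171 -39502271336/4747937171 8153563816/4747937171; -39502271336/4747937171 517050796956/4747937171 88997457832/4747937171; 8153563816/4747937171 88997457832/4747937171 48681835541/4747937171]
step 2: y = z − H·x̄ = [283471019546/4747937171, -17519972363/4747937171]
step 2: S = H·P̄·Hᵀ + R = [6842411773449/4747937171 217805229923/4747937171; 217805229923/4747937171 359980313912/4747937171]
step 2: K = P̄·Hᵀ·S⁻¹ = [-17128138843385/508788202736629 62976275295148/508788202736629; 7885362308212/29928717808037 6166164537704/29928717808037; 27265173929919/508788202736629 -62554977538807/508788202736629]
step 2: x' = x̄ + K·y = [965522147228561/508788202736629, -24401137540694/29928717808037, 1285033940654864/508788202736629]
step 2: P' = (I − K·H)·P̄ = [2386959421896062/508788202736629 40438072914380/29928717808037 2532140134684018/508788202736629; 40438072914380/29928717808037 19814155354004/29928717808037 38821238648776/29928717808037; 2532140134684018/508788202736629 38821238648776/29928717808037 2835533790412158/508788202736629]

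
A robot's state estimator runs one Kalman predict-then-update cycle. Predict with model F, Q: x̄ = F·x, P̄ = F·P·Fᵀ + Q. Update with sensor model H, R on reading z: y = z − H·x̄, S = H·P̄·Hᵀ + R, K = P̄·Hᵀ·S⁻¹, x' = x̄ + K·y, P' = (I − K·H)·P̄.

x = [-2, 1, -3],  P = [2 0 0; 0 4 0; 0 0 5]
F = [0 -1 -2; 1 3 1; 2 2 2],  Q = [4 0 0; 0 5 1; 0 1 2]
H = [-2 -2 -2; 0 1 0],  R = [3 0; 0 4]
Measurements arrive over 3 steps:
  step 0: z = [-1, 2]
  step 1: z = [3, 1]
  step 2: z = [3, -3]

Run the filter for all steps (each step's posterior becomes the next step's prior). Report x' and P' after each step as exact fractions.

step 0: x' = [269/78, 71/39, -249/52], P' = [1337/78 -121/39 -719/52; -121/39 94/39 23/26; -719/52 23/26 1379/104]
step 1: x' = [-43704602/21024727, 25652151/21024727, -10357816/21024727], P' = [183099828/21024727 -75802072/21024727 -93388478/21024727; -75802072/21024727 66058652/21024727 10237784/21024727; -93388478/21024727 10237784/21024727 84331878/21024727]
step 2: x' = [179003056017/56572418935, -117171354661/56572418935, -150435434888/56572418935], P' = [397880137632/56572418935 -174486420016/56572418935 -193429288748/56572418935; -174486420016/56572418935 176332527948/56572418935 1335898324/56572418935; -193429288748/56572418935 1335898324/56572418935 200316475777/56572418935]

step 0: x̄ = F·x = [5, -2, -8]
step 0: P̄ = F·P·Fᵀ + Q = [28 -22 -28; -22 48 39; -28 39 46]
step 0: y = z − H·x̄ = [-11, 4]
step 0: S = H·P̄·Hᵀ + R = [403 -130; -130 52]
step 0: K = P̄·Hᵀ·S⁻¹ = [-11/78 -121/156; -5/39 47/78; -11/52 23/104]
step 0: x' = x̄ + K·y = [269/78, 71/39, -249/52]
step 0: P' = (I − K·H)·P̄ = [1337/78 -121/39 -719/52; -121/39 94/39 23/26; -719/52 23/26 1379/104]
step 1: x̄ = F·x = [605/78, 643/156, 25/26]
step 1: P̄ = F·P·Fᵀ + Q = [4913/78 -1433/156 -43/26; -1433/156 5033/312 167/52; -43/26 167/52 127/26]
step 1: y = z − H·x̄ = [2237/78, -487/156]
step 1: S = H·P̄·Hᵀ + R = [21683/78 -3169/156; -3169/156 6281/312]
step 1: K = P̄·Hᵀ·S⁻¹ = [-9272852/21024727 -18950518/21024727; -329576/21024727 16514663/21024727; -787456/21024727 2559446/21024727]
step 1: x' = x̄ + K·y = [-43704602/21024727, 25652151/21024727, -10357816/21024727]
step 1: P' = (I − K·H)·P̄ = [183099828/21024727 -75802072/21024727 -93388478/21024727; -75802072/21024727 66058652/21024727 10237784/21024727; -93388478/21024727 10237784/21024727 84331878/21024727]
step 2: x̄ = F·x = [-4936519/21024727, 22894035/21024727, -56820534/21024727]
step 2: P̄ = F·P·Fᵀ + Q = [528436208/21024727 -175925172/21024727 -5713464/21024727; -175925172/21024727 386920525/21024727 54171835/21024727; -5713464/21024727 54171835/21024727 104388758/21024727]
step 2: y = z − H·x̄ = [-14651855/21024727, -85968216/21024727]
step 2: S = H·P̄·Hᵀ + R = [3122321737/21024727 -530334376/21024727; -530334376/21024727 471019433/21024727]
step 2: K = P̄·Hᵀ·S⁻¹ = [-19976285912/56572418935 -43621605004/56572418935; -2121337504/56572418935 44083131987/56572418935; -5482056902/56572418935 333974581/56572418935]
step 2: x' = x̄ + K·y = [179003056017/56572418935, -117171354661/56572418935, -150435434888/56572418935]
step 2: P' = (I − K·H)·P̄ = [397880137632/56572418935 -174486420016/56572418935 -193429288748/56572418935; -174486420016/56572418935 176332527948/56572418935 1335898324/56572418935; -193429288748/56572418935 1335898324/56572418935 200316475777/56572418935]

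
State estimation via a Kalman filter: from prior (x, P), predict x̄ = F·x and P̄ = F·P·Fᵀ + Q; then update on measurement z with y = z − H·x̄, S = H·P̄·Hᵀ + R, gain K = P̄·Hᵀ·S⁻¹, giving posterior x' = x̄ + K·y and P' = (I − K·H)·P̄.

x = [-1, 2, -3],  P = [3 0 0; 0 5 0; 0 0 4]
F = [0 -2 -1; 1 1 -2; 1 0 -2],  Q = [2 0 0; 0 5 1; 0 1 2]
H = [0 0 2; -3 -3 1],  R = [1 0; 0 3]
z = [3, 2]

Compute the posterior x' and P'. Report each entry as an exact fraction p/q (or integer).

x̄ = F·x = [-1, 7, 5]
P̄ = F·P·Fᵀ + Q = [26 -2 8; -2 29 20; 8 20 21]
y = z − H·x̄ = [-7, 15]
S = H·P̄·Hᵀ + R = [85 -126; -126 315]
K = P̄·Hᵀ·S⁻¹ = [-48/173 -3424/10899; 78/173 -145/10899; 84/173 -1/173]
x' = x̄ + K·y = [-13697/3633, 13240/3633, 262/173]
P' = (I − K·H)·P̄ = [112622/10899 -109702/10899 -24/173; -109702/10899 110666/10899 39/173; -24/173 39/173 42/173]

x' = [-13697/3633, 13240/3633, 262/173]
P' = [112622/10899 -109702/10899 -24/173; -109702/10899 110666/10899 39/173; -24/173 39/173 42/173]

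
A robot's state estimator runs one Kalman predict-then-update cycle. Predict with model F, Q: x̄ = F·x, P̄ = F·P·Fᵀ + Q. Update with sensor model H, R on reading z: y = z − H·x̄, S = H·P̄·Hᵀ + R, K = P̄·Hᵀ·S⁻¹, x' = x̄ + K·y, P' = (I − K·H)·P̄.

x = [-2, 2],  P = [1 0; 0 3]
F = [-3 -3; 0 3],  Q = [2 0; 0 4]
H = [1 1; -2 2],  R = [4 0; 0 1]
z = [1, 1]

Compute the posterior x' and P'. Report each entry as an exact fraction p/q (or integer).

x' = [829/1019, 1354/1019]
P' = [865/1019 2209/3057; 2209/3057 7757/9171]

x̄ = F·x = [0, 6]
P̄ = F·P·Fᵀ + Q = [38 -27; -27 31]
y = z − H·x̄ = [-5, -11]
S = H·P̄·Hᵀ + R = [19 -14; -14 493]
K = P̄·Hᵀ·S⁻¹ = [1201/3057 -772/3057; 3596/9171 2260/9171]
x' = x̄ + K·y = [829/1019, 1354/1019]
P' = (I − K·H)·P̄ = [865/1019 2209/3057; 2209/3057 7757/9171]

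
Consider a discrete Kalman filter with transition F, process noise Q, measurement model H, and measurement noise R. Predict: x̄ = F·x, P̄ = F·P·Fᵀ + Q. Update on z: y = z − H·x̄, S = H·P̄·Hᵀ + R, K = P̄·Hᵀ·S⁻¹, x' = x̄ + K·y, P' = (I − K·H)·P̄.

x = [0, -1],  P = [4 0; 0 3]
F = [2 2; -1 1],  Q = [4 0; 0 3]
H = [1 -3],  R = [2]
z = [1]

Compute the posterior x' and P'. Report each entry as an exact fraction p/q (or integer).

x̄ = F·x = [-2, -1]
P̄ = F·P·Fᵀ + Q = [32 -2; -2 10]
y = z − H·x̄ = [0]
S = H·P̄·Hᵀ + R = [136]
K = P̄·Hᵀ·S⁻¹ = [19/68; -4/17]
x' = x̄ + K·y = [-2, -1]
P' = (I − K·H)·P̄ = [727/34 118/17; 118/17 42/17]

x' = [-2, -1]
P' = [727/34 118/17; 118/17 42/17]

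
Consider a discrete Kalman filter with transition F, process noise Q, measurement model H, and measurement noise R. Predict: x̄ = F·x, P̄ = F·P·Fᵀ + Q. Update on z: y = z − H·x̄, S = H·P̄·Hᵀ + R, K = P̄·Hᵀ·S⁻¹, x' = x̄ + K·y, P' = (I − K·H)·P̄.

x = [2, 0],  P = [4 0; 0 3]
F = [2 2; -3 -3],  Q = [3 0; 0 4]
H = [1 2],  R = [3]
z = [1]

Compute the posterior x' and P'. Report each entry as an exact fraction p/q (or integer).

x̄ = F·x = [4, -6]
P̄ = F·P·Fᵀ + Q = [31 -42; -42 67]
y = z − H·x̄ = [9]
S = H·P̄·Hᵀ + R = [134]
K = P̄·Hᵀ·S⁻¹ = [-53/134; 46/67]
x' = x̄ + K·y = [59/134, 12/67]
P' = (I − K·H)·P̄ = [1345/134 -376/67; -376/67 257/67]

x' = [59/134, 12/67]
P' = [1345/134 -376/67; -376/67 257/67]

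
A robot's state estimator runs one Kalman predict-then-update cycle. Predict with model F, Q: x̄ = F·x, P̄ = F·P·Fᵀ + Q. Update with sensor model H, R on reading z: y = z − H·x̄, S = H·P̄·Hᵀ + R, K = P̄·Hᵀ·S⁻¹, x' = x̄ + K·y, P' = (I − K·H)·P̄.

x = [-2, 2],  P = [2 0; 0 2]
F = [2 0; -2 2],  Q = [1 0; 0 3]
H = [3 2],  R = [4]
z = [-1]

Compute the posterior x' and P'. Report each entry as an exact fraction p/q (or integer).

x̄ = F·x = [-4, 8]
P̄ = F·P·Fᵀ + Q = [9 -8; -8 19]
y = z − H·x̄ = [-5]
S = H·P̄·Hᵀ + R = [65]
K = P̄·Hᵀ·S⁻¹ = [11/65; 14/65]
x' = x̄ + K·y = [-63/13, 90/13]
P' = (I − K·H)·P̄ = [464/65 -674/65; -674/65 1039/65]

x' = [-63/13, 90/13]
P' = [464/65 -674/65; -674/65 1039/65]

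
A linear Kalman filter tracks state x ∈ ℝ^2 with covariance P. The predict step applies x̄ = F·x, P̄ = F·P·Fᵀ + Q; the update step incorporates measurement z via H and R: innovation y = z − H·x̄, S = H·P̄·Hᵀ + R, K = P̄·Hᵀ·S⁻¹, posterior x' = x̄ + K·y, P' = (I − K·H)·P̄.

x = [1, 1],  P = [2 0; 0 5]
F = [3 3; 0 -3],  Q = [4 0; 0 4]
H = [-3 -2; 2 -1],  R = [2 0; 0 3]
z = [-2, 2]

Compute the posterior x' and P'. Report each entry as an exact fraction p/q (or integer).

x̄ = F·x = [6, -3]
P̄ = F·P·Fᵀ + Q = [67 -45; -45 49]
y = z − H·x̄ = [10, -13]
S = H·P̄·Hᵀ + R = [261 -259; -259 500]
K = P̄·Hᵀ·S⁻¹ = [-9139/63419 17970/63419; -17501/63419 -26696/63419]
x' = x̄ + K·y = [55514/63419, -18219/63419]
P' = (I − K·H)·P̄ = [18014/63419 -17882/63419; -17882/63419 44324/63419]

x' = [55514/63419, -18219/63419]
P' = [18014/63419 -17882/63419; -17882/63419 44324/63419]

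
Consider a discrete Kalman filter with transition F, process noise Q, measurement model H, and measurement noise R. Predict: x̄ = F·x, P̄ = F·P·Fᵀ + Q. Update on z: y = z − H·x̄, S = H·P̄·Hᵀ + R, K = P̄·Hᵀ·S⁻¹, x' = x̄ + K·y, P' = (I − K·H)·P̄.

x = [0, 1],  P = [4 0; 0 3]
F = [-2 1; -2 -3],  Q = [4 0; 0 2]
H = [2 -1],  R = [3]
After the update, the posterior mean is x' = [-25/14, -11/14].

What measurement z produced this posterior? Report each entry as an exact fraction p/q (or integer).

x̄ = F·x = [1, -3]
P̄ = F·P·Fᵀ + Q = [23 7; 7 45]
S = H·P̄·Hᵀ + R = [112]
K = P̄·Hᵀ·S⁻¹ = [39/112; -31/112]
x' − x̄ = [-39/14, 31/14] = K·y
y = (KᵀK)⁻¹·Kᵀ·(x' − x̄) = [-8]
z = y + H·x̄ = [-8] + [5] = [-3]

z = [-3]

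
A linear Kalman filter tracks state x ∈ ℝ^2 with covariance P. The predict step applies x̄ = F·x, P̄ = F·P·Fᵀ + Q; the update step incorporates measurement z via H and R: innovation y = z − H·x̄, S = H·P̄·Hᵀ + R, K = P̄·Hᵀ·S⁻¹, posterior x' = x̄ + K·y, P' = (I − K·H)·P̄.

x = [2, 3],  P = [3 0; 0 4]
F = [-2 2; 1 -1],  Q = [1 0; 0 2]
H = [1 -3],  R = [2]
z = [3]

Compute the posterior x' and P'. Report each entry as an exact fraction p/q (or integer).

x' = [125/98, -57/98]
P' = [643/196 167/196; 167/196 83/196]

x̄ = F·x = [2, -1]
P̄ = F·P·Fᵀ + Q = [29 -14; -14 9]
y = z − H·x̄ = [-2]
S = H·P̄·Hᵀ + R = [196]
K = P̄·Hᵀ·S⁻¹ = [71/196; -41/196]
x' = x̄ + K·y = [125/98, -57/98]
P' = (I − K·H)·P̄ = [643/196 167/196; 167/196 83/196]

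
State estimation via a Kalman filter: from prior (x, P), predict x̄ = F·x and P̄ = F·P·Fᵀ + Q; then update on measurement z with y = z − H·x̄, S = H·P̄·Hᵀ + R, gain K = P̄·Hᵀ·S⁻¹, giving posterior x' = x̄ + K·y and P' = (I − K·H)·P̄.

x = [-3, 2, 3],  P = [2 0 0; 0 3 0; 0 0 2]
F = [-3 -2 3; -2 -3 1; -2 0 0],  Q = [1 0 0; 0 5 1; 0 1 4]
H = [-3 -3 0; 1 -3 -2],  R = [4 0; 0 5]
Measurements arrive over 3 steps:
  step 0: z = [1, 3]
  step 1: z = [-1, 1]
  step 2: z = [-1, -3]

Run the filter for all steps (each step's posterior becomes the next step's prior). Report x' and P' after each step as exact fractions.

step 0: x' = [492898/148275, -58611/16475, 51838/9885], P' = [318746/148275 -30222/16475 33821/9885; -30222/16475 32286/16475 -11331/3295; 33821/9885 -11331/3295 4763/659]
step 1: x' = [-915493342/1660111547, 1593994511/1660111547, -3793402576/1660111547], P' = [19047617561/16601115470 -2879179393/3320223094 26011336753/16601115470; -2879179393/3320223094 3419187013/3320223094 -5537644761/3320223094; 26011336753/16601115470 -5537644761/3320223094 63889874709/16601115470]
step 2: x' = [-124545178319447/268676437588499, 198190815702436/268676437588499, 34875833882761/268676437588499], P' = [608714574568183/537352875176998 -455239066766323/537352875176998 816754915229941/537352875176998; -455239066766323/537352875176998 539101081889143/537352875176998 -862960772816561/537352875176998; 816754915229941/537352875176998 -862960772816561/537352875176998 1990498550544157/537352875176998]

step 0: x̄ = F·x = [14, 3, 6]
step 0: P̄ = F·P·Fᵀ + Q = [49 36 12; 36 42 9; 12 9 12]
step 0: y = z − H·x̄ = [52, 10]
step 0: S = H·P̄·Hᵀ + R = [1471 573; 573 324]
step 0: K = P̄·Hᵀ·S⁻¹ = [-11687/49425 24022/148275; -1548/16475 -2754/16475; 43/3295 -1418/9885]
step 0: x' = x̄ + K·y = [492898/148275, -58611/16475, 51838/9885]
step 0: P' = (I − K·H)·P̄ = [318746/148275 -30222/16475 33821/9885; -30222/16475 32286/16475 -11331/3295; 33821/9885 -11331/3295 4763/659]
step 1: x̄ = F·x = [636338/49425, 1374271/148275, -985796/148275]
step 1: P̄ = F·P·Fᵀ + Q = [838606/16475 1459327/49425 -739802/49425; 1459327/49425 3469334/148275 -1223359/148275; -739802/49425 -1223359/148275 1868084/148275]
step 1: y = z − H·x̄ = [646772/9885, 390482/148275]
step 1: S = H·P̄·Hᵀ + R = [793546/659 946196/9885; 946196/9885 14914601/148275]
step 1: K = P̄·Hᵀ·S⁻¹ = [-3488790447/16601115470 204252699/1660111547; -405005715/3320223094 -206145091/1660111547; 1257665289/16601115470 -374074825/1660111547]
step 1: x' = x̄ + K·y = [-915493342/1660111547, 1593994511/1660111547, -3793402576/1660111547]
step 1: P' = (I − K·H)·P̄ = [19047617561/16601115470 -2879179393/3320223094 26011336753/16601115470; -2879179393/3320223094 3419187013/3320223094 -5537644761/3320223094; 26011336753/16601115470 -5537644761/3320223094 63889874709/16601115470]
step 2: x̄ = F·x = [-11821716724/1660111547, -6744399425/1660111547, 1830986684/1660111547]
step 2: P̄ = F·P·Fᵀ + Q = [261363073343/8300557735 145926355208/8300557735 -49682951506/8300557735; 145926355208/8300557735 133141285063/8300557735 -22803234791/8300557735; -49682951506/8300557735 -22803234791/8300557735 71297466062/8300557735]
step 2: y = z − H·x̄ = [-57358459994/1660111547, -9729842824/1660111547]
step 2: S = H·P̄·Hᵀ + R = [6210415850338/8300557735 854823359004/8300557735; 854823359004/8300557735 835862149117/8300557735]
step 2: K = P̄·Hᵀ·S⁻¹ = [-115106630851395/537352875176998 34092194440727/268676437588499; -62896511342115/537352875176998 -34662076680063/268676437588499; 34654393189965/537352875176998 -57535986740869/268676437588499]
step 2: x' = x̄ + K·y = [-124545178319447/268676437588499, 198190815702436/268676437588499, 34875833882761/268676437588499]
step 2: P' = (I − K·H)·P̄ = [608714574568183/537352875176998 -455239066766323/537352875176998 816754915229941/537352875176998; -455239066766323/537352875176998 539101081889143/537352875176998 -862960772816561/537352875176998; 816754915229941/537352875176998 -862960772816561/537352875176998 1990498550544157/537352875176998]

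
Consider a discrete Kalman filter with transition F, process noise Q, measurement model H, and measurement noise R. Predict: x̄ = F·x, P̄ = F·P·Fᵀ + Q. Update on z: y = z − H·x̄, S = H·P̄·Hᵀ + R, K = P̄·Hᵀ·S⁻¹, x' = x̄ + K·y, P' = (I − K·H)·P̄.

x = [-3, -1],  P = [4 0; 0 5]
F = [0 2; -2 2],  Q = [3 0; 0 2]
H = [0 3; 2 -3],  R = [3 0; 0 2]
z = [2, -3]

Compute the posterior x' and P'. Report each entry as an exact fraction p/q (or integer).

x̄ = F·x = [-2, 4]
P̄ = F·P·Fᵀ + Q = [23 20; 20 38]
y = z − H·x̄ = [-10, 13]
S = H·P̄·Hᵀ + R = [345 -222; -222 196]
K = P̄·Hᵀ·S⁻¹ = [721/1528 1415/3056; 493/1528 -37/3056]
x' = x̄ + K·y = [-2137/3056, 1883/3056]
P' = (I − K·H)·P̄ = [1789/1528 721/1528; 721/1528 493/1528]

x' = [-2137/3056, 1883/3056]
P' = [1789/1528 721/1528; 721/1528 493/1528]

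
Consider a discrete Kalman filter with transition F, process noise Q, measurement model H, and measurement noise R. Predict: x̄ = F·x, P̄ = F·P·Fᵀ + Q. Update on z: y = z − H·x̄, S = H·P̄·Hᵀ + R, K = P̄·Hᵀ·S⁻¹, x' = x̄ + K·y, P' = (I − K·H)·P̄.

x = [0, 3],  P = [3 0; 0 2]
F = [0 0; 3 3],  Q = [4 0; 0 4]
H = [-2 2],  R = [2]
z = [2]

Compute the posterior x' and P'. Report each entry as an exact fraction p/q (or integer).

x' = [64/107, 179/107]
P' = [396/107 392/107; 392/107 441/107]

x̄ = F·x = [0, 9]
P̄ = F·P·Fᵀ + Q = [4 0; 0 49]
y = z − H·x̄ = [-16]
S = H·P̄·Hᵀ + R = [214]
K = P̄·Hᵀ·S⁻¹ = [-4/107; 49/107]
x' = x̄ + K·y = [64/107, 179/107]
P' = (I − K·H)·P̄ = [396/107 392/107; 392/107 441/107]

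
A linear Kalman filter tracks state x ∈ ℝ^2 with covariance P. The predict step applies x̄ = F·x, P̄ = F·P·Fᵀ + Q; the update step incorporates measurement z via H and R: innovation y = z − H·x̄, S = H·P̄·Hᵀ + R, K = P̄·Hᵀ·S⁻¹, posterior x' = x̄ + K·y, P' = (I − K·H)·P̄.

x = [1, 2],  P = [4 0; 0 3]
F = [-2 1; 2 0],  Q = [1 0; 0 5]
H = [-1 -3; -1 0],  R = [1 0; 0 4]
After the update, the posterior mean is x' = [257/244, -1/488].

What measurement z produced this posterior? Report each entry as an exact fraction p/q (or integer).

z = [-1, -1]

x̄ = F·x = [0, 2]
P̄ = F·P·Fᵀ + Q = [20 -16; -16 21]
S = H·P̄·Hᵀ + R = [114 -28; -28 24]
K = P̄·Hᵀ·S⁻¹ = [7/122 -187/244; -85/244 127/488]
x' − x̄ = [257/244, -977/488] = K·y
y = (KᵀK)⁻¹·Kᵀ·(x' − x̄) = [5, -1]
z = y + H·x̄ = [5, -1] + [-6, 0] = [-1, -1]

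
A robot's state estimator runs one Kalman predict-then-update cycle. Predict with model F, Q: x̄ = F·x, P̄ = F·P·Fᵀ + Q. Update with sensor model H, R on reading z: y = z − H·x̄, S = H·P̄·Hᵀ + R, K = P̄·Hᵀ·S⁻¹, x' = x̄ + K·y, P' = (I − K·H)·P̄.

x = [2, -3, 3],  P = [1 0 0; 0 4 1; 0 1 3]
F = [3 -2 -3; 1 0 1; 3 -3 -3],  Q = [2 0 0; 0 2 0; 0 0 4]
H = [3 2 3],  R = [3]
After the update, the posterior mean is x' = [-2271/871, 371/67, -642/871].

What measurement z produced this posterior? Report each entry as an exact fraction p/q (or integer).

x̄ = F·x = [3, 5, 6]
P̄ = F·P·Fᵀ + Q = [66 -8 75; -8 6 -9; 75 -9 94]
S = H·P̄·Hᵀ + R = [2613]
K = P̄·Hᵀ·S⁻¹ = [407/2613; -1/67; 163/871]
x' − x̄ = [-4884/871, 36/67, -5868/871] = K·y
y = (KᵀK)⁻¹·Kᵀ·(x' − x̄) = [-36]
z = y + H·x̄ = [-36] + [37] = [1]

z = [1]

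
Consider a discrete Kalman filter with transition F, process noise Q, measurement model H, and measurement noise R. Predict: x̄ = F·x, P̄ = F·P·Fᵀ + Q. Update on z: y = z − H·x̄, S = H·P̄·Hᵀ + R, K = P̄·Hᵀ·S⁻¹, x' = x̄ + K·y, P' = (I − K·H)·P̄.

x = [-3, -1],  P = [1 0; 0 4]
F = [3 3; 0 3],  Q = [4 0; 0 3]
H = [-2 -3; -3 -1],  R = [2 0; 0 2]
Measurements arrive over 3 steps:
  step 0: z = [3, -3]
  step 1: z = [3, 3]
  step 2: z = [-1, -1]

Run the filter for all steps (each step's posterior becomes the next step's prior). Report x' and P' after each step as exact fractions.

step 0: x' = [13048/11163, -5661/3721], P' = [12496/33489 -1214/3721; -1214/3721 1794/3721]
step 1: x' = [-2792218/4374031, -3202038/4374031], P' = [1560808/4374031 -1355274/4374031; -1355274/4374031 2027316/4374031]
step 2: x' = [113198363/1254569616, 76887783/278793248], P' = [223535017/627284808 -43101267/139396624; -43101267/139396624 128970825/278793248]

step 0: x̄ = F·x = [-12, -3]
step 0: P̄ = F·P·Fᵀ + Q = [49 36; 36 39]
step 0: y = z − H·x̄ = [-30, -42]
step 0: S = H·P̄·Hᵀ + R = [981 807; 807 698]
step 0: K = P̄·Hᵀ·S⁻¹ = [3893/33489 -4427/11163; -1477/3721 924/3721]
step 0: x' = x̄ + K·y = [13048/11163, -5661/3721]
step 0: P' = (I − K·H)·P̄ = [12496/33489 -1214/3721; -1214/3721 1794/3721]
step 1: x̄ = F·x = [-3935/3721, -16983/3721]
step 1: P̄ = F·P·Fᵀ + Q = [21674/3721 5220/3721; 5220/3721 27309/3721]
step 1: y = z − H·x̄ = [-47656/3721, -17625/3721]
step 1: S = H·P̄·Hᵀ + R = [402559/3721 269391/3721; 269391/3721 261137/3721]
step 1: K = P̄·Hᵀ·S⁻¹ = [472103/4374031 -1663575/4374031; -1685700/4374031 1019253/4374031]
step 1: x' = x̄ + K·y = [-2792218/4374031, -3202038/4374031]
step 1: P' = (I − K·H)·P̄ = [1560808/4374031 -1355274/4374031; -1355274/4374031 2027316/4374031]
step 2: x̄ = F·x = [-17982768/4374031, -9606114/4374031]
step 2: P̄ = F·P·Fᵀ + Q = [25394308/4374031 6048378/4374031; 6048378/4374031 31367937/4374031]
step 2: y = z − H·x̄ = [-69157909/4374031, -67928449/4374031]
step 2: S = H·P̄·Hᵀ + R = [465217263/4374031 313001817/4374031; 313001817/4374031 304955039/4374031]
step 2: K = P̄·Hᵀ·S⁻¹ = [269594141/2509139232 -317766233/836379744; -214507407/557586496 129636777/557586496]
step 2: x' = x̄ + K·y = [113198363/1254569616, 76887783/278793248]
step 2: P' = (I − K·H)·P̄ = [223535017/627284808 -43101267/139396624; -43101267/139396624 128970825/278793248]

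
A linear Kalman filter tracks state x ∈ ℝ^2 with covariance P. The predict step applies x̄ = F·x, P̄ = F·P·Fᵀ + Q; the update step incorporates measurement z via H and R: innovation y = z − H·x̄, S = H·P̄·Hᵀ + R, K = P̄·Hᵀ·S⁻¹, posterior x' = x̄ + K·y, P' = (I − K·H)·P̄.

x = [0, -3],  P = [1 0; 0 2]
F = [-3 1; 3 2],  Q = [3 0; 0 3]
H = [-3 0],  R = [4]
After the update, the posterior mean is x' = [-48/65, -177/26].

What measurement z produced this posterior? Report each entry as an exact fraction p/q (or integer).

z = [2]

x̄ = F·x = [-3, -6]
P̄ = F·P·Fᵀ + Q = [14 -5; -5 20]
S = H·P̄·Hᵀ + R = [130]
K = P̄·Hᵀ·S⁻¹ = [-21/65; 3/26]
x' − x̄ = [147/65, -21/26] = K·y
y = (KᵀK)⁻¹·Kᵀ·(x' − x̄) = [-7]
z = y + H·x̄ = [-7] + [9] = [2]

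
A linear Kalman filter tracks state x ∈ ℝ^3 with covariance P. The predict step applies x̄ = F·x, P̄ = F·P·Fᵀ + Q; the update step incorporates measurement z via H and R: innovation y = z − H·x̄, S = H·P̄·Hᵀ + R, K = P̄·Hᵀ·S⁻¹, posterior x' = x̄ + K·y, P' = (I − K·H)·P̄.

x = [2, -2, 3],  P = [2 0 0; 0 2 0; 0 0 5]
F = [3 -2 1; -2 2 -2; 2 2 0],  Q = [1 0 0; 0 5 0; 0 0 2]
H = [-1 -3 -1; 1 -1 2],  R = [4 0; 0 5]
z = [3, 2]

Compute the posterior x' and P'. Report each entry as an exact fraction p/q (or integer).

x̄ = F·x = [13, -14, 0]
P̄ = F·P·Fᵀ + Q = [32 -30 4; -30 41 0; 4 0 18]
y = z − H·x̄ = [-26, -25]
S = H·P̄·Hᵀ + R = [251 103; 103 226]
K = P̄·Hᵀ·S⁻¹ = [4994/46117 12008/46117; -13705/46117 -8242/46117; -9092/46117 12306/46117]
x' = x̄ + K·y = [169477/46117, -83258/46117, -71258/46117]
P' = (I − K·H)·P̄ = [365508/46117 -66500/46117 -185984/46117; -66500/46117 31050/46117 28170/46117; -185984/46117 28170/46117 137842/46117]

x' = [169477/46117, -83258/46117, -71258/46117]
P' = [365508/46117 -66500/46117 -185984/46117; -66500/46117 31050/46117 28170/46117; -185984/46117 28170/46117 137842/46117]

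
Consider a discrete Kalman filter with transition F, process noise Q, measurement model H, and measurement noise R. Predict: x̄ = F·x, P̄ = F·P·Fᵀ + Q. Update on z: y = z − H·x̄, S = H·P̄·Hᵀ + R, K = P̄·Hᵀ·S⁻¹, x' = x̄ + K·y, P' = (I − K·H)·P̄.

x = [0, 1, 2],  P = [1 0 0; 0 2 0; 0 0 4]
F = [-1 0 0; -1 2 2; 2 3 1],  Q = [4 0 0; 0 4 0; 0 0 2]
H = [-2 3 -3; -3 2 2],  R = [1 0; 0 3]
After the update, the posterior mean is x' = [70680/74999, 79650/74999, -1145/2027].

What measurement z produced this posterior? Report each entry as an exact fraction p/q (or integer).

z = [3, -2]

x̄ = F·x = [0, 6, 5]
P̄ = F·P·Fᵀ + Q = [5 1 -2; 1 29 18; -2 18 28]
S = H·P̄·Hᵀ + R = [174 13; 13 432]
K = P̄·Hᵀ·S⁻¹ = [-211/74999 -2945/74999; 12209/74999 15431/74999; -338/2027 470/2027]
x' − x̄ = [70680/74999, -370344/74999, -11280/2027] = K·y
y = (KᵀK)⁻¹·Kᵀ·(x' − x̄) = [0, -24]
z = y + H·x̄ = [0, -24] + [3, 22] = [3, -2]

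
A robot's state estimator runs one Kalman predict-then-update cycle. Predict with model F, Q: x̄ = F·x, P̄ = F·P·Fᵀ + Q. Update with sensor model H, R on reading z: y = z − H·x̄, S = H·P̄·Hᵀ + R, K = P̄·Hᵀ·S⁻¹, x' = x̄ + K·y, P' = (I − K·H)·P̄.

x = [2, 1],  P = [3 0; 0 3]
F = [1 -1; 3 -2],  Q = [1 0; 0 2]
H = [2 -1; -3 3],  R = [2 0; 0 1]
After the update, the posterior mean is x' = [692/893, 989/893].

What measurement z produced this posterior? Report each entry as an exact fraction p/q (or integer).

x̄ = F·x = [1, 4]
P̄ = F·P·Fᵀ + Q = [7 15; 15 41]
S = H·P̄·Hᵀ + R = [11 -30; -30 163]
K = P̄·Hᵀ·S⁻¹ = [557/893 234/893; 547/893 528/893]
x' − x̄ = [-201/893, -2583/893] = K·y
y = (KᵀK)⁻¹·Kᵀ·(x' − x̄) = [3, -8]
z = y + H·x̄ = [3, -8] + [-2, 9] = [1, 1]

z = [1, 1]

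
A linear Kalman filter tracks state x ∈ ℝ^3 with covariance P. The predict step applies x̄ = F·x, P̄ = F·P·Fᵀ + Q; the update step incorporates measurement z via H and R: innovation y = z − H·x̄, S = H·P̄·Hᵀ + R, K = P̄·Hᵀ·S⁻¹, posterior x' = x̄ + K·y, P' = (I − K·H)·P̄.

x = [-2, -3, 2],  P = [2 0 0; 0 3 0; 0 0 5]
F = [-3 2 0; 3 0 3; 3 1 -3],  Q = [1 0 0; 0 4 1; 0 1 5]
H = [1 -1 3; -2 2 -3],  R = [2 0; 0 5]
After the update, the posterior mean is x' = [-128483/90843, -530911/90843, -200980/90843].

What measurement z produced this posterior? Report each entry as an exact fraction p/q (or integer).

x̄ = F·x = [0, 0, -15]
P̄ = F·P·Fᵀ + Q = [31 -18 -12; -18 67 -26; -12 -26 71]
S = H·P̄·Hᵀ + R = [859 -1033; -1033 1348]
K = P̄·Hᵀ·S⁻¹ = [-46522/90843 -39829/90843; 36460/90843 44653/90843; 57043/90843 27472/90843]
x' − x̄ = [-128483/90843, -530911/90843, 1161665/90843] = K·y
y = (KᵀK)⁻¹·Kᵀ·(x' − x̄) = [43, -47]
z = y + H·x̄ = [43, -47] + [-45, 45] = [-2, -2]

z = [-2, -2]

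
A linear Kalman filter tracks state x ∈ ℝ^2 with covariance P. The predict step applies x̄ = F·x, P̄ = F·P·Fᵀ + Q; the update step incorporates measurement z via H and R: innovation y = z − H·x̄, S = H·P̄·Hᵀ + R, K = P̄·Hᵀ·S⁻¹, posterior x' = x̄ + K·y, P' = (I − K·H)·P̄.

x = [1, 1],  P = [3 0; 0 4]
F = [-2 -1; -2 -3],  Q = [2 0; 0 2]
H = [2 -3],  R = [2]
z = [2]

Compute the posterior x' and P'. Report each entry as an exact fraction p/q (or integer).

x̄ = F·x = [-3, -5]
P̄ = F·P·Fᵀ + Q = [18 24; 24 50]
y = z − H·x̄ = [-7]
S = H·P̄·Hᵀ + R = [236]
K = P̄·Hᵀ·S⁻¹ = [-9/59; -51/118]
x' = x̄ + K·y = [-114/59, -233/118]
P' = (I − K·H)·P̄ = [738/59 498/59; 498/59 349/59]

x' = [-114/59, -233/118]
P' = [738/59 498/59; 498/59 349/59]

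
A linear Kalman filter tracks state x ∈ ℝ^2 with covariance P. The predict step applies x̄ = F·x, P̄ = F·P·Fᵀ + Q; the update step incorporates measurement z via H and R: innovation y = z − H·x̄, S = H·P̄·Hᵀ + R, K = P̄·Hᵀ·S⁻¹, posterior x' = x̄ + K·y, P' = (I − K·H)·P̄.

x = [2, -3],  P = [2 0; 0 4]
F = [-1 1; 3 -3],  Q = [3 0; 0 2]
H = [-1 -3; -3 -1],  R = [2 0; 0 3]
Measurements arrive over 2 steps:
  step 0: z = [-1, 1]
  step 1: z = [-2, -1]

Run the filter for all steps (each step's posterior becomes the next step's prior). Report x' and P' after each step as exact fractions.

step 0: x̄ = F·x = [-5, 15]
step 0: P̄ = F·P·Fᵀ + Q = [9 -18; -18 56]
step 0: y = z − H·x̄ = [39, 1]
step 0: S = H·P̄·Hᵀ + R = [407 15; 15 32]
step 0: K = P̄·Hᵀ·S⁻¹ = [1575/12799 -4338/12799; -4770/12799 1436/12799]
step 0: x' = x̄ + K·y = [-6908/12799, 7391/12799]
step 0: P' = (I − K·H)·P̄ = [5274/12799 -2808/12799; -2808/12799 4116/12799]
step 1: x̄ = F·x = [14299/12799, -42897/12799]
step 1: P̄ = F·P·Fᵀ + Q = [53403/12799 -45018/12799; -45018/12799 160652/12799]
step 1: y = z − H·x̄ = [-139990/12799, -1]
step 1: S = H·P̄·Hᵀ + R = [1254761/12799 15; 15 32]
step 1: K = P̄·Hᵀ·S⁻¹ = [4340697/37272577 -12517614/37272577; -13598046/37272577 4044548/37272577]
step 1: x' = x̄ + K·y = [6681721/37272577, 19762681/37272577]
step 1: P' = (I − K·H)·P̄ = [15167490/37272577 -7949628/37272577; -7949628/37272577 11715240/37272577]

step 0: x' = [-6908/12799, 7391/12799], P' = [5274/12799 -2808/12799; -2808/12799 4116/12799]
step 1: x' = [6681721/37272577, 19762681/37272577], P' = [15167490/37272577 -7949628/37272577; -7949628/37272577 11715240/37272577]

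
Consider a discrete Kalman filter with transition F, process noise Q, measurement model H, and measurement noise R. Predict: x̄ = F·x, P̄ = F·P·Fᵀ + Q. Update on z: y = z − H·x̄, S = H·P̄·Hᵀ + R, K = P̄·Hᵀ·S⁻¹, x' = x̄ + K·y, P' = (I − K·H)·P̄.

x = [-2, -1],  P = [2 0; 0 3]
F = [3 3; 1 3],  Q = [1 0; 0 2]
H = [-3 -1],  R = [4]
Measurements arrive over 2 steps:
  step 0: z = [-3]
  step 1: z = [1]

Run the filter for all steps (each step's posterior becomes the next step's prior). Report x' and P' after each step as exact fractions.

step 0: x' = [162/647, 1315/647], P' = [521/647 -879/647; -879/647 3157/647]
step 1: x' = [49860/305453, -382845/305453], P' = [179750/305453 -246414/305453; -246414/305453 1072194/305453]

step 0: x̄ = F·x = [-9, -5]
step 0: P̄ = F·P·Fᵀ + Q = [46 33; 33 31]
step 0: y = z − H·x̄ = [-35]
step 0: S = H·P̄·Hᵀ + R = [647]
step 0: K = P̄·Hᵀ·S⁻¹ = [-171/647; -130/647]
step 0: x' = x̄ + K·y = [162/647, 1315/647]
step 0: P' = (I − K·H)·P̄ = [521/647 -879/647; -879/647 3157/647]
step 1: x̄ = F·x = [4431/647, 4107/647]
step 1: P̄ = F·P·Fᵀ + Q = [17927/647 19428/647; 19428/647 24954/647]
step 1: y = z − H·x̄ = [18047/647]
step 1: S = H·P̄·Hᵀ + R = [305453/647]
step 1: K = P̄·Hᵀ·S⁻¹ = [-73209/305453; -83238/305453]
step 1: x' = x̄ + K·y = [49860/305453, -382845/305453]
step 1: P' = (I − K·H)·P̄ = [179750/305453 -246414/305453; -246414/305453 1072194/305453]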